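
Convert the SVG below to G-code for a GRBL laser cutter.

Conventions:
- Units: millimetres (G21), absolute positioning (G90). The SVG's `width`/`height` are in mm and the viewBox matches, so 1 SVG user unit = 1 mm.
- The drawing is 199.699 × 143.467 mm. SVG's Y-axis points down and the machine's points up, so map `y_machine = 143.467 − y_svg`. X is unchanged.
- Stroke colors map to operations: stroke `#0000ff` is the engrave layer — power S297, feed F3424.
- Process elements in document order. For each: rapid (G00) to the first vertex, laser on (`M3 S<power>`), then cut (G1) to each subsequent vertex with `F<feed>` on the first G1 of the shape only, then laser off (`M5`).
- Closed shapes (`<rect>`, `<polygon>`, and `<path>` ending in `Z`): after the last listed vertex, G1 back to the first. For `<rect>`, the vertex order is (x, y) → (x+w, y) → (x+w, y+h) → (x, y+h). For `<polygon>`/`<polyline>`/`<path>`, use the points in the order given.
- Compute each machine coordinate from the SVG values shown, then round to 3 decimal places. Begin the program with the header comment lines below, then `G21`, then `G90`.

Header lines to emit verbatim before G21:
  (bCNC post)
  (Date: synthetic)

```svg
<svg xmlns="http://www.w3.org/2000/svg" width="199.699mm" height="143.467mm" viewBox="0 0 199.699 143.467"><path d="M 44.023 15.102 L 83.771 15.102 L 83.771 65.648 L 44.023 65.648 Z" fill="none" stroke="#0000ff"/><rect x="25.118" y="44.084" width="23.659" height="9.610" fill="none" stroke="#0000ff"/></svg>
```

Since the viewBox matches the mm dimensions, user units are millimetres directly. The only transform is the Y-flip y_m = 143.467 − y_svg.

Shape 1 is a rectangle drawn with `<path>`. Its stroke #0000ff means engrave at S297, F3424. After flipping Y the toolpath is (44.023,128.365) → (83.771,128.365) → (83.771,77.819) → (44.023,77.819) → (44.023,128.365), returning to the start.

Shape 2 is a rectangle drawn with `<rect>`. Its stroke #0000ff means engrave at S297, F3424. After flipping Y the toolpath is (25.118,99.383) → (48.777,99.383) → (48.777,89.773) → (25.118,89.773) → (25.118,99.383), returning to the start.

(bCNC post)
(Date: synthetic)
G21
G90
G00 X44.023 Y128.365
M3 S297
G1 X83.771 Y128.365 F3424
G1 X83.771 Y77.819
G1 X44.023 Y77.819
G1 X44.023 Y128.365
M5
G00 X25.118 Y99.383
M3 S297
G1 X48.777 Y99.383 F3424
G1 X48.777 Y89.773
G1 X25.118 Y89.773
G1 X25.118 Y99.383
M5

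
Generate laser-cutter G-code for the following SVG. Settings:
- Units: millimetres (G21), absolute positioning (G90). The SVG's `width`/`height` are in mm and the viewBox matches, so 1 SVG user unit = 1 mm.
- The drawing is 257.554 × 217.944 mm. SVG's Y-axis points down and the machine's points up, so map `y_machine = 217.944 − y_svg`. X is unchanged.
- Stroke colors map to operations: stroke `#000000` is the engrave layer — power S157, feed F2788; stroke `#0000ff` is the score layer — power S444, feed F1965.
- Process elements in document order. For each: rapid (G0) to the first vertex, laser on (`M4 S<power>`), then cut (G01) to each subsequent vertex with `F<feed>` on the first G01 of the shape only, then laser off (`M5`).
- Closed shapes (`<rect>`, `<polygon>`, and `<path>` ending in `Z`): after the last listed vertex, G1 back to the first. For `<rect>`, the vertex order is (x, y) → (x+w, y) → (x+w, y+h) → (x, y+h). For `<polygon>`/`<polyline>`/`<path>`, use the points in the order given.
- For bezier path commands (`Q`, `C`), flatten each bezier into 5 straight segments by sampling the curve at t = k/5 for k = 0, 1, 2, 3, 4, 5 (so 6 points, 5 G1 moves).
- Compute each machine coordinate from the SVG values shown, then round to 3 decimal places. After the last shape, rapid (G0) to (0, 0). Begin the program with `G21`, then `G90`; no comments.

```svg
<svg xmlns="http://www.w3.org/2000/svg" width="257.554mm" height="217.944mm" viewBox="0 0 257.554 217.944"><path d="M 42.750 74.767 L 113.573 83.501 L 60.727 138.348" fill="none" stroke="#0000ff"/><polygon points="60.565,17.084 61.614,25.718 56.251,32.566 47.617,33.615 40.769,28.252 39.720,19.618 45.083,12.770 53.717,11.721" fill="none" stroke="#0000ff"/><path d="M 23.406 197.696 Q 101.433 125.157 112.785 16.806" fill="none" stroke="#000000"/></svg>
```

G21
G90
G0 X42.750 Y143.177
M4 S444
G01 X113.573 Y134.443 F1965
G01 X60.727 Y79.596
M5
G0 X60.565 Y200.860
M4 S444
G01 X61.614 Y192.226 F1965
G01 X56.251 Y185.378
G01 X47.617 Y184.329
G01 X40.769 Y189.692
G01 X39.720 Y198.326
G01 X45.083 Y205.174
G01 X53.717 Y206.223
G01 X60.565 Y200.860
M5
G0 X23.406 Y20.248
M4 S157
G01 X51.950 Y50.696 F2788
G01 X75.160 Y84.009
G01 X93.035 Y120.187
G01 X105.577 Y159.230
G01 X112.785 Y201.138
M5
G0 X0.000 Y0.000

viewBox `0 0 257.554 217.944` with mm width/height → 1 unit = 1 mm. Flip: y_m = 217.944 − y_svg.

**Shape 1** — `<path>` open polyline, stroke `#0000ff` → score (S444, F1965). Machine vertices: (42.750,143.177) → (113.573,134.443) → (60.727,79.596). Open path.

**Shape 2** — `<polygon>` regular polygon, stroke `#0000ff` → score (S444, F1965). Machine vertices: (60.565,200.860) → (61.614,192.226) → (56.251,185.378) → (47.617,184.329) → (40.769,189.692) → (39.720,198.326) → (45.083,205.174) → (53.717,206.223) → (60.565,200.860). Closed: final G1 returns to the first vertex.

**Shape 3** — `<path>` quadratic bezier, stroke `#000000` → engrave (S157, F2788). Control points (SVG): P0=(23.406,197.696), P1=(101.433,125.157), P2=(112.785,16.806); sampled at t=k/5. Machine vertices: (23.406,20.248) → (51.950,50.696) → (75.160,84.009) → (93.035,120.187) → (105.577,159.230) → (112.785,201.138). Open path.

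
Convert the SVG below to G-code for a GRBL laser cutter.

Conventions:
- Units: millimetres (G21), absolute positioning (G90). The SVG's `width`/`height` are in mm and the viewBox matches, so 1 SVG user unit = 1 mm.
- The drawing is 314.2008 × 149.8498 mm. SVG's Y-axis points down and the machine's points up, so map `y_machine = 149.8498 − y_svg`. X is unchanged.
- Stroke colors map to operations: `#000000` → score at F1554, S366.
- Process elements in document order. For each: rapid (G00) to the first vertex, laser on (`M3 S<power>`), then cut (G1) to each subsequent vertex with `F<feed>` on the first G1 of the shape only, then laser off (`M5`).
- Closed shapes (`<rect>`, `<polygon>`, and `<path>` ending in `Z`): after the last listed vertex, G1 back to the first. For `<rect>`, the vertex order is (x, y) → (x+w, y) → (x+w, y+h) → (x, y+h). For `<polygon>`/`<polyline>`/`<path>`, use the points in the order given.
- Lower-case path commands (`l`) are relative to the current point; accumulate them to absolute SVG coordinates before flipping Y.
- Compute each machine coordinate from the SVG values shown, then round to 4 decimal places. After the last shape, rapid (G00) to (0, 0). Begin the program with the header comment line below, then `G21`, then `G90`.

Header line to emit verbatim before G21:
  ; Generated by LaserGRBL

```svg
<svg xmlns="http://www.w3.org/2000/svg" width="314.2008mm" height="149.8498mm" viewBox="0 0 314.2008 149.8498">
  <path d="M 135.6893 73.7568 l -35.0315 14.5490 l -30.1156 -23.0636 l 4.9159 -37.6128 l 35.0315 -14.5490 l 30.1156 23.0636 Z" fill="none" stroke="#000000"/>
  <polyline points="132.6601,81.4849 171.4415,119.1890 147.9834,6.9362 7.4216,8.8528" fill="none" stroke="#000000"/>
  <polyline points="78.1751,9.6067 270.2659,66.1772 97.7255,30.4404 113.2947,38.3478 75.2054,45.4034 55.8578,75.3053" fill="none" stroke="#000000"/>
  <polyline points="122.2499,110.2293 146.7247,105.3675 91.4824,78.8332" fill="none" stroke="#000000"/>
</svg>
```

; Generated by LaserGRBL
G21
G90
G00 X135.6893 Y76.0930
M3 S366
G1 X100.6578 Y61.5440 F1554
G1 X70.5422 Y84.6076
G1 X75.4581 Y122.2204
G1 X110.4896 Y136.7694
G1 X140.6052 Y113.7058
G1 X135.6893 Y76.0930
M5
G00 X132.6601 Y68.3649
M3 S366
G1 X171.4415 Y30.6608 F1554
G1 X147.9834 Y142.9136
G1 X7.4216 Y140.9970
M5
G00 X78.1751 Y140.2431
M3 S366
G1 X270.2659 Y83.6726 F1554
G1 X97.7255 Y119.4094
G1 X113.2947 Y111.5020
G1 X75.2054 Y104.4464
G1 X55.8578 Y74.5445
M5
G00 X122.2499 Y39.6205
M3 S366
G1 X146.7247 Y44.4823 F1554
G1 X91.4824 Y71.0166
M5
G00 X0.0000 Y0.0000

1 u = 1 mm; y_m = 149.8498 − y.

[1] `<path>` regular polygon, #000000→score S366 F1554: (135.6893,76.0930) → (100.6578,61.5440) → (70.5422,84.6076) → (75.4581,122.2204) → (110.4896,136.7694) → (140.6052,113.7058) → (135.6893,76.0930) (closed)

[2] `<polyline>` open polyline, #000000→score S366 F1554: (132.6601,68.3649) → (171.4415,30.6608) → (147.9834,142.9136) → (7.4216,140.9970)

[3] `<polyline>` open polyline, #000000→score S366 F1554: (78.1751,140.2431) → (270.2659,83.6726) → (97.7255,119.4094) → (113.2947,111.5020) → (75.2054,104.4464) → (55.8578,74.5445)

[4] `<polyline>` open polyline, #000000→score S366 F1554: (122.2499,39.6205) → (146.7247,44.4823) → (91.4824,71.0166)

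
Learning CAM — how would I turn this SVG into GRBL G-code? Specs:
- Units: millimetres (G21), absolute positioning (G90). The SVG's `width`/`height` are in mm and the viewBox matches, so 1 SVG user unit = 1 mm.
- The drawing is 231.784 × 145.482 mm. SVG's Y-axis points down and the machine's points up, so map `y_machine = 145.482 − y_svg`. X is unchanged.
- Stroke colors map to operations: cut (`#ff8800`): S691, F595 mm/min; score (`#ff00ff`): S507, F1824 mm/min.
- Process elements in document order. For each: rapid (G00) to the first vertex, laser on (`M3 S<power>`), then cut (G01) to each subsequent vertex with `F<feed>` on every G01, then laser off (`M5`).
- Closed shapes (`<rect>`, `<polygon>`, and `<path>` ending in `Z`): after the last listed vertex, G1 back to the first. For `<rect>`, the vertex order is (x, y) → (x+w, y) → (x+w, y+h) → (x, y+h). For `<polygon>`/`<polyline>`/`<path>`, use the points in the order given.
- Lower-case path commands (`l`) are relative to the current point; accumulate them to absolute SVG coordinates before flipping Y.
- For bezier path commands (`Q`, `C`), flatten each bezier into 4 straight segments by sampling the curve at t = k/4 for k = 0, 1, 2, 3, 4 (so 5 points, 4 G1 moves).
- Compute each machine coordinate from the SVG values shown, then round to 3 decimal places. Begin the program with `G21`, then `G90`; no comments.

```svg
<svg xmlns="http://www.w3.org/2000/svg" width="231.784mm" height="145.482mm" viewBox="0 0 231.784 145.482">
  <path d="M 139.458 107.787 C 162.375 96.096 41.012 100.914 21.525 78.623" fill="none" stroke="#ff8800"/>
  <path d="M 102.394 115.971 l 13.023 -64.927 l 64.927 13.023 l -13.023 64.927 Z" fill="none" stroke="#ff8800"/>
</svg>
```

G21
G90
G00 X139.458 Y37.695
M3 S691
G01 X133.439 Y44.049 F595
G01 X96.393 Y48.302 F595
G01 X51.396 Y54.542 F595
G01 X21.525 Y66.859 F595
M5
G00 X102.394 Y29.511
M3 S691
G01 X115.417 Y94.438 F595
G01 X180.344 Y81.415 F595
G01 X167.321 Y16.488 F595
G01 X102.394 Y29.511 F595
M5

Since the viewBox matches the mm dimensions, user units are millimetres directly. The only transform is the Y-flip y_m = 145.482 − y_svg.

Shape 1 is a cubic bezier drawn with `<path>`. Its stroke #ff8800 means cut at S691, F595. After flipping Y the toolpath is (139.458,37.695) → (133.439,44.049) → (96.393,48.302) → (51.396,54.542) → (21.525,66.859).

Shape 2 is a regular polygon drawn with `<path>`. Its stroke #ff8800 means cut at S691, F595. After flipping Y the toolpath is (102.394,29.511) → (115.417,94.438) → (180.344,81.415) → (167.321,16.488) → (102.394,29.511), returning to the start.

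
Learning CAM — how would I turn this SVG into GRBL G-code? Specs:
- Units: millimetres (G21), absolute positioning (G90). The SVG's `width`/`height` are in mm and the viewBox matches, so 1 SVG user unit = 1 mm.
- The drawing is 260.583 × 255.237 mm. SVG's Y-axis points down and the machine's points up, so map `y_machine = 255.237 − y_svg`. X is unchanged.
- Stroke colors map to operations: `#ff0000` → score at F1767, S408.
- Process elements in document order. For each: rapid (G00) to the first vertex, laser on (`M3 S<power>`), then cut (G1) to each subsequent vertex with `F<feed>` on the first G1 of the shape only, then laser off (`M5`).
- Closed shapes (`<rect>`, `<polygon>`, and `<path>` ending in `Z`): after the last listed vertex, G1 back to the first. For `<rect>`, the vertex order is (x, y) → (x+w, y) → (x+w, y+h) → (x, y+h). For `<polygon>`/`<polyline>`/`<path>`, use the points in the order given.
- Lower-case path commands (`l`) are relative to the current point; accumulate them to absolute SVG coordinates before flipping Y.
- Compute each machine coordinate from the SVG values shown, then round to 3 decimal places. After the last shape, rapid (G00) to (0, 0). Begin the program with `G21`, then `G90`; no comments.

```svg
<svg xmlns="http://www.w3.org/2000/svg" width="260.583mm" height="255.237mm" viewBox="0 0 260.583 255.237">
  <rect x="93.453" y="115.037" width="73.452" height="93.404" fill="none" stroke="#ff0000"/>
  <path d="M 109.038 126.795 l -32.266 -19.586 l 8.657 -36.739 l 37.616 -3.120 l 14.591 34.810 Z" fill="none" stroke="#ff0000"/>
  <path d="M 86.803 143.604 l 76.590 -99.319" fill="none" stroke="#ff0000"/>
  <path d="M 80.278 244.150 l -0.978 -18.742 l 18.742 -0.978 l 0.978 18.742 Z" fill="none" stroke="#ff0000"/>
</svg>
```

G21
G90
G00 X93.453 Y140.200
M3 S408
G1 X166.905 Y140.200 F1767
G1 X166.905 Y46.796
G1 X93.453 Y46.796
G1 X93.453 Y140.200
M5
G00 X109.038 Y128.442
M3 S408
G1 X76.772 Y148.028 F1767
G1 X85.429 Y184.767
G1 X123.045 Y187.887
G1 X137.636 Y153.077
G1 X109.038 Y128.442
M5
G00 X86.803 Y111.633
M3 S408
G1 X163.393 Y210.952 F1767
M5
G00 X80.278 Y11.087
M3 S408
G1 X79.300 Y29.829 F1767
G1 X98.042 Y30.807
G1 X99.020 Y12.065
G1 X80.278 Y11.087
M5
G00 X0.000 Y0.000

viewBox `0 0 260.583 255.237` with mm width/height → 1 unit = 1 mm. Flip: y_m = 255.237 − y_svg.

**Shape 1** — `<rect>` rectangle, stroke `#ff0000` → score (S408, F1767). Machine vertices: (93.453,140.200) → (166.905,140.200) → (166.905,46.796) → (93.453,46.796) → (93.453,140.200). Closed: final G1 returns to the first vertex.

**Shape 2** — `<path>` regular polygon, stroke `#ff0000` → score (S408, F1767). Machine vertices: (109.038,128.442) → (76.772,148.028) → (85.429,184.767) → (123.045,187.887) → (137.636,153.077) → (109.038,128.442). Closed: final G1 returns to the first vertex.

**Shape 3** — `<path>` line segment, stroke `#ff0000` → score (S408, F1767). Machine vertices: (86.803,111.633) → (163.393,210.952). Open path.

**Shape 4** — `<path>` regular polygon, stroke `#ff0000` → score (S408, F1767). Machine vertices: (80.278,11.087) → (79.300,29.829) → (98.042,30.807) → (99.020,12.065) → (80.278,11.087). Closed: final G1 returns to the first vertex.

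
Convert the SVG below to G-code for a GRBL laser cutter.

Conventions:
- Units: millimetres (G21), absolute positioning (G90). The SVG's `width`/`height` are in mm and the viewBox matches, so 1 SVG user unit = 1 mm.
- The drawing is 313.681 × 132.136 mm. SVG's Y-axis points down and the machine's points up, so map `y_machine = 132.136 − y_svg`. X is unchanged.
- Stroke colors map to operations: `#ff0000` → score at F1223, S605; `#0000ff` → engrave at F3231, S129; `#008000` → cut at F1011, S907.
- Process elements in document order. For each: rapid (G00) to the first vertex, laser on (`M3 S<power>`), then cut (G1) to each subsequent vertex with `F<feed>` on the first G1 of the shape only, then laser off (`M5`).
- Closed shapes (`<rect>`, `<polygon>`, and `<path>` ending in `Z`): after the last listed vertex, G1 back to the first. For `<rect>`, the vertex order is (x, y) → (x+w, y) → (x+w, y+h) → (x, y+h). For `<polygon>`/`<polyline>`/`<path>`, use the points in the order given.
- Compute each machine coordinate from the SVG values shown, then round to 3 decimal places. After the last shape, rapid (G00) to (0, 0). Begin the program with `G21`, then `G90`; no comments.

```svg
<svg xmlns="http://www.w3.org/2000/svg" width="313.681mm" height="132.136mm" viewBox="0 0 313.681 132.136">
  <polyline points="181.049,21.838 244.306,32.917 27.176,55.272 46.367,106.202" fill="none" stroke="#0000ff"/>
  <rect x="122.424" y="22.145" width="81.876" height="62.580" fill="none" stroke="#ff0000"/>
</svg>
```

Since the viewBox matches the mm dimensions, user units are millimetres directly. The only transform is the Y-flip y_m = 132.136 − y_svg.

Shape 1 is a open polyline drawn with `<polyline>`. Its stroke #0000ff means engrave at S129, F3231. After flipping Y the toolpath is (181.049,110.298) → (244.306,99.219) → (27.176,76.864) → (46.367,25.934).

Shape 2 is a rectangle drawn with `<rect>`. Its stroke #ff0000 means score at S605, F1223. After flipping Y the toolpath is (122.424,109.991) → (204.300,109.991) → (204.300,47.411) → (122.424,47.411) → (122.424,109.991), returning to the start.

G21
G90
G00 X181.049 Y110.298
M3 S129
G1 X244.306 Y99.219 F3231
G1 X27.176 Y76.864
G1 X46.367 Y25.934
M5
G00 X122.424 Y109.991
M3 S605
G1 X204.300 Y109.991 F1223
G1 X204.300 Y47.411
G1 X122.424 Y47.411
G1 X122.424 Y109.991
M5
G00 X0.000 Y0.000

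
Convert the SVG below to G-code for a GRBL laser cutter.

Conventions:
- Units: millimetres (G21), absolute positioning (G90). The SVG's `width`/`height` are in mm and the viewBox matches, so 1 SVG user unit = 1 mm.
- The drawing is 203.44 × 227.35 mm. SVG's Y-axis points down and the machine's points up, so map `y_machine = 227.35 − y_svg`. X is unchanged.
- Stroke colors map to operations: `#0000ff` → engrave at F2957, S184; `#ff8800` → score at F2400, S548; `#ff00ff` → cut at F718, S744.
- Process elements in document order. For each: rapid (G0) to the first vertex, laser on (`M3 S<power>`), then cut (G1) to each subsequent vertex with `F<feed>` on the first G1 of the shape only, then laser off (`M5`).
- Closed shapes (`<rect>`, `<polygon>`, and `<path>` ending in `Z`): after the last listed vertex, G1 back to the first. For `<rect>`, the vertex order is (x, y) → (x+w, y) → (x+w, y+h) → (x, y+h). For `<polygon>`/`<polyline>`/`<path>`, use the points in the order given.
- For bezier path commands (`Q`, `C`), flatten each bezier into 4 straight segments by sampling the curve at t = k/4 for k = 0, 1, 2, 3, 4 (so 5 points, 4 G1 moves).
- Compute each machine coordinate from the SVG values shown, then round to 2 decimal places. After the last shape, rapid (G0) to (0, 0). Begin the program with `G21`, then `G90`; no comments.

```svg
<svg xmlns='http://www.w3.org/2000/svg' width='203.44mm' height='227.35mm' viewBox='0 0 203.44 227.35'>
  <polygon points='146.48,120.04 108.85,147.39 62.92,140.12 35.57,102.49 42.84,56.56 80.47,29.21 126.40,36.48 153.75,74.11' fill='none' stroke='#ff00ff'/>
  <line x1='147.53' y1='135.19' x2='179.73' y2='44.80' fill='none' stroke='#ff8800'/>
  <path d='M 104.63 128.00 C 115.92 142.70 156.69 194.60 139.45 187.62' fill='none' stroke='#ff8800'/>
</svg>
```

viewBox `0 0 203.44 227.35` with mm width/height → 1 unit = 1 mm. Flip: y_m = 227.35 − y_svg.

**Shape 1** — `<polygon>` regular polygon, stroke `#ff00ff` → cut (S744, F718). Machine vertices: (146.48,107.31) → (108.85,79.96) → (62.92,87.23) → (35.57,124.86) → (42.84,170.79) → (80.47,198.14) → (126.40,190.87) → (153.75,153.24) → (146.48,107.31). Closed: final G1 returns to the first vertex.

**Shape 2** — `<line>` line segment, stroke `#ff8800` → score (S548, F2400). Machine vertices: (147.53,92.16) → (179.73,182.55). Open path.

**Shape 3** — `<path>` cubic bezier, stroke `#ff8800` → score (S548, F2400). Control points (SVG): P0=(104.63,128.00), P1=(115.92,142.70), P2=(156.69,194.60), P3=(139.45,187.62); sampled at t=k/4. Machine vertices: (104.63,99.35) → (117.26,82.85) → (132.74,61.41) → (142.87,44.03) → (139.45,39.73). Open path.

G21
G90
G0 X146.48 Y107.31
M3 S744
G1 X108.85 Y79.96 F718
G1 X62.92 Y87.23
G1 X35.57 Y124.86
G1 X42.84 Y170.79
G1 X80.47 Y198.14
G1 X126.40 Y190.87
G1 X153.75 Y153.24
G1 X146.48 Y107.31
M5
G0 X147.53 Y92.16
M3 S548
G1 X179.73 Y182.55 F2400
M5
G0 X104.63 Y99.35
M3 S548
G1 X117.26 Y82.85 F2400
G1 X132.74 Y61.41
G1 X142.87 Y44.03
G1 X139.45 Y39.73
M5
G0 X0.00 Y0.00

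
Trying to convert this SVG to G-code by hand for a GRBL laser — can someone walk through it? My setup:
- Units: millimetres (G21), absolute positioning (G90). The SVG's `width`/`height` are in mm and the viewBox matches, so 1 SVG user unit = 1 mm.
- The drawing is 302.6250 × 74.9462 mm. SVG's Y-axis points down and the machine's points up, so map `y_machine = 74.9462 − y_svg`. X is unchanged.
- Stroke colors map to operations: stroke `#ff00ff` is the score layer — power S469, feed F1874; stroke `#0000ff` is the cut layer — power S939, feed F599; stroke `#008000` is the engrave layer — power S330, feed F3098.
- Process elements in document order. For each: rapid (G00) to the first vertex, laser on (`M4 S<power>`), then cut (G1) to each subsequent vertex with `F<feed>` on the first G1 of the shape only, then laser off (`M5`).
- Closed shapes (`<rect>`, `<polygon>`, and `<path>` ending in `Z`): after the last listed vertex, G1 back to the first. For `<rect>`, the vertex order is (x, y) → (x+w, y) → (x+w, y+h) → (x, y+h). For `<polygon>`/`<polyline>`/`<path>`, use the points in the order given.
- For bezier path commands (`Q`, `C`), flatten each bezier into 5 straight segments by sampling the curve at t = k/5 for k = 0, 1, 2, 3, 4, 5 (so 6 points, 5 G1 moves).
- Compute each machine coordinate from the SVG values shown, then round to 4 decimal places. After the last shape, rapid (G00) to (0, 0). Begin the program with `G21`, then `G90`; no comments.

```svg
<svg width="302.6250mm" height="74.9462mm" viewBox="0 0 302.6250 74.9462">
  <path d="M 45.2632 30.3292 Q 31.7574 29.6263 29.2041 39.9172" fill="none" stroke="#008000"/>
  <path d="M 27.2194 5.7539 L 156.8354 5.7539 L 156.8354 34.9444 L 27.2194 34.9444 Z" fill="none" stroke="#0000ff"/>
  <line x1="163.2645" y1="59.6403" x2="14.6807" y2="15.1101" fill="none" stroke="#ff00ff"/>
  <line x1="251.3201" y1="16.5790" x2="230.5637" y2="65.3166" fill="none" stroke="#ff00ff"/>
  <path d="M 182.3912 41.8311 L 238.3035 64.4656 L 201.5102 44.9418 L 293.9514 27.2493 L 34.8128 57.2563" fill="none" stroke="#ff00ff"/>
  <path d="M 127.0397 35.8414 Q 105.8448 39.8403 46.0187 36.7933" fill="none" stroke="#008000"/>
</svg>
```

G21
G90
G00 X45.2632 Y44.6170
M4 S330
G1 X40.2990 Y44.4584 F3098
G1 X36.2110 Y43.4203
G1 X32.9991 Y41.5027
G1 X30.6635 Y38.7056
G1 X29.2041 Y35.0290
M5
G00 X27.2194 Y69.1923
M4 S939
G1 X156.8354 Y69.1923 F599
G1 X156.8354 Y40.0018
G1 X27.2194 Y40.0018
G1 X27.2194 Y69.1923
M5
G00 X163.2645 Y15.3059
M4 S469
G1 X14.6807 Y59.8361 F1874
M5
G00 X251.3201 Y58.3672
M4 S469
G1 X230.5637 Y9.6296 F1874
M5
G00 X182.3912 Y33.1151
M4 S469
G1 X238.3035 Y10.4806 F1874
G1 X201.5102 Y30.0044
G1 X293.9514 Y47.6969
G1 X34.8128 Y17.6899
M5
G00 X127.0397 Y39.1048
M4 S330
G1 X117.0165 Y37.7871 F3098
G1 X103.9028 Y37.0330
G1 X87.6986 Y36.8426
G1 X68.4039 Y37.2159
G1 X46.0187 Y38.1529
M5
G00 X0.0000 Y0.0000

viewBox `0 0 302.6250 74.9462` with mm width/height → 1 unit = 1 mm. Flip: y_m = 74.9462 − y_svg.

**Shape 1** — `<path>` quadratic bezier, stroke `#008000` → engrave (S330, F3098). Control points (SVG): P0=(45.2632,30.3292), P1=(31.7574,29.6263), P2=(29.2041,39.9172); sampled at t=k/5. Machine vertices: (45.2632,44.6170) → (40.2990,44.4584) → (36.2110,43.4203) → (32.9991,41.5027) → (30.6635,38.7056) → (29.2041,35.0290). Open path.

**Shape 2** — `<path>` rectangle, stroke `#0000ff` → cut (S939, F599). Machine vertices: (27.2194,69.1923) → (156.8354,69.1923) → (156.8354,40.0018) → (27.2194,40.0018) → (27.2194,69.1923). Closed: final G1 returns to the first vertex.

**Shape 3** — `<line>` line segment, stroke `#ff00ff` → score (S469, F1874). Machine vertices: (163.2645,15.3059) → (14.6807,59.8361). Open path.

**Shape 4** — `<line>` line segment, stroke `#ff00ff` → score (S469, F1874). Machine vertices: (251.3201,58.3672) → (230.5637,9.6296). Open path.

**Shape 5** — `<path>` open polyline, stroke `#ff00ff` → score (S469, F1874). Machine vertices: (182.3912,33.1151) → (238.3035,10.4806) → (201.5102,30.0044) → (293.9514,47.6969) → (34.8128,17.6899). Open path.

**Shape 6** — `<path>` quadratic bezier, stroke `#008000` → engrave (S330, F3098). Control points (SVG): P0=(127.0397,35.8414), P1=(105.8448,39.8403), P2=(46.0187,36.7933); sampled at t=k/5. Machine vertices: (127.0397,39.1048) → (117.0165,37.7871) → (103.9028,37.0330) → (87.6986,36.8426) → (68.4039,37.2159) → (46.0187,38.1529). Open path.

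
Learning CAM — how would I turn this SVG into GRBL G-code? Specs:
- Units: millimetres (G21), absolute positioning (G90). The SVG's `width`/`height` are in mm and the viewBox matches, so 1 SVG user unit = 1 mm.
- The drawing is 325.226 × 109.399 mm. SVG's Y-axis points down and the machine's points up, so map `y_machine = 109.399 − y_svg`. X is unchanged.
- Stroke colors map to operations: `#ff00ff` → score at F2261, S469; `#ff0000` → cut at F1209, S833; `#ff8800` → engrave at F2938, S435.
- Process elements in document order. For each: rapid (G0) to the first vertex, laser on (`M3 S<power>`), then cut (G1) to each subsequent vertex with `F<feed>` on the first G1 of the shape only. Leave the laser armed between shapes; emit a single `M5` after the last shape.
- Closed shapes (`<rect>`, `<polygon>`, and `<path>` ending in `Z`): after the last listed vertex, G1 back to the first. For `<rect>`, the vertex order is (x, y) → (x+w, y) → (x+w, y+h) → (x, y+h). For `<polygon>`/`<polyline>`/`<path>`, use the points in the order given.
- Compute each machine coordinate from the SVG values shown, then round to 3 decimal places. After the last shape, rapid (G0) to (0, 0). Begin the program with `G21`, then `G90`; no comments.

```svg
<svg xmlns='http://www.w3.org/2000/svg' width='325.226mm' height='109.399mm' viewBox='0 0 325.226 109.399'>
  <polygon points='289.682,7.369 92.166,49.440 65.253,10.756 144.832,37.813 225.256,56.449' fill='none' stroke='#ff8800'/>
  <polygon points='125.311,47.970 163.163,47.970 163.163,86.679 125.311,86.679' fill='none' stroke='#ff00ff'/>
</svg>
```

1 u = 1 mm; y_m = 109.399 − y.

[1] `<polygon>` closed polygon, #ff8800→engrave S435 F2938: (289.682,102.030) → (92.166,59.959) → (65.253,98.643) → (144.832,71.586) → (225.256,52.950) → (289.682,102.030) (closed)

[2] `<polygon>` rectangle, #ff00ff→score S469 F2261: (125.311,61.429) → (163.163,61.429) → (163.163,22.720) → (125.311,22.720) → (125.311,61.429) (closed)

G21
G90
G0 X289.682 Y102.030
M3 S435
G1 X92.166 Y59.959 F2938
G1 X65.253 Y98.643
G1 X144.832 Y71.586
G1 X225.256 Y52.950
G1 X289.682 Y102.030
G0 X125.311 Y61.429
M3 S469
G1 X163.163 Y61.429 F2261
G1 X163.163 Y22.720
G1 X125.311 Y22.720
G1 X125.311 Y61.429
M5
G0 X0.000 Y0.000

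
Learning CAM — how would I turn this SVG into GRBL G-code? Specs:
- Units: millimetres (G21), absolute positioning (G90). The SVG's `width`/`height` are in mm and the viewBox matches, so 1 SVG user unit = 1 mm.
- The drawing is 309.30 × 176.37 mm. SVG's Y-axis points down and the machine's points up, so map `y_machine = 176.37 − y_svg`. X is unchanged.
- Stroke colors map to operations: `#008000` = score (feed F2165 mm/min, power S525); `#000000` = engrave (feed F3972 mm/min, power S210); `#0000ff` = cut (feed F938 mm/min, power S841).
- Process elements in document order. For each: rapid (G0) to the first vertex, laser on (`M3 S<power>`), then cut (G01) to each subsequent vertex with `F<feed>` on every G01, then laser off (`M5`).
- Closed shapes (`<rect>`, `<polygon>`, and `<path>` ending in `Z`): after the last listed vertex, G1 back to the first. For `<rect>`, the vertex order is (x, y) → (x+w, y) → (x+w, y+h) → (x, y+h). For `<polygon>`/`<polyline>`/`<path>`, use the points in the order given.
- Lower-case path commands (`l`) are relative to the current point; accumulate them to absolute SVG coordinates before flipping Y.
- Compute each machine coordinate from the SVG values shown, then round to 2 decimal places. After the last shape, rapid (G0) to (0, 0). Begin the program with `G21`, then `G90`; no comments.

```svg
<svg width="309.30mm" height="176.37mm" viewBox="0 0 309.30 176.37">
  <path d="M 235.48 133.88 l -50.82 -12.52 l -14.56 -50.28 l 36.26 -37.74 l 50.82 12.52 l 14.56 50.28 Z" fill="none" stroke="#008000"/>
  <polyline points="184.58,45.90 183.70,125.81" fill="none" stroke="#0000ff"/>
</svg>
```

Since the viewBox matches the mm dimensions, user units are millimetres directly. The only transform is the Y-flip y_m = 176.37 − y_svg.

Shape 1 is a regular polygon drawn with `<path>`. Its stroke #008000 means score at S525, F2165. After flipping Y the toolpath is (235.48,42.49) → (184.66,55.01) → (170.10,105.29) → (206.36,143.03) → (257.18,130.51) → (271.74,80.23) → (235.48,42.49), returning to the start.

Shape 2 is a line segment drawn with `<polyline>`. Its stroke #0000ff means cut at S841, F938. After flipping Y the toolpath is (184.58,130.47) → (183.70,50.56).

G21
G90
G0 X235.48 Y42.49
M3 S525
G01 X184.66 Y55.01 F2165
G01 X170.10 Y105.29 F2165
G01 X206.36 Y143.03 F2165
G01 X257.18 Y130.51 F2165
G01 X271.74 Y80.23 F2165
G01 X235.48 Y42.49 F2165
M5
G0 X184.58 Y130.47
M3 S841
G01 X183.70 Y50.56 F938
M5
G0 X0.00 Y0.00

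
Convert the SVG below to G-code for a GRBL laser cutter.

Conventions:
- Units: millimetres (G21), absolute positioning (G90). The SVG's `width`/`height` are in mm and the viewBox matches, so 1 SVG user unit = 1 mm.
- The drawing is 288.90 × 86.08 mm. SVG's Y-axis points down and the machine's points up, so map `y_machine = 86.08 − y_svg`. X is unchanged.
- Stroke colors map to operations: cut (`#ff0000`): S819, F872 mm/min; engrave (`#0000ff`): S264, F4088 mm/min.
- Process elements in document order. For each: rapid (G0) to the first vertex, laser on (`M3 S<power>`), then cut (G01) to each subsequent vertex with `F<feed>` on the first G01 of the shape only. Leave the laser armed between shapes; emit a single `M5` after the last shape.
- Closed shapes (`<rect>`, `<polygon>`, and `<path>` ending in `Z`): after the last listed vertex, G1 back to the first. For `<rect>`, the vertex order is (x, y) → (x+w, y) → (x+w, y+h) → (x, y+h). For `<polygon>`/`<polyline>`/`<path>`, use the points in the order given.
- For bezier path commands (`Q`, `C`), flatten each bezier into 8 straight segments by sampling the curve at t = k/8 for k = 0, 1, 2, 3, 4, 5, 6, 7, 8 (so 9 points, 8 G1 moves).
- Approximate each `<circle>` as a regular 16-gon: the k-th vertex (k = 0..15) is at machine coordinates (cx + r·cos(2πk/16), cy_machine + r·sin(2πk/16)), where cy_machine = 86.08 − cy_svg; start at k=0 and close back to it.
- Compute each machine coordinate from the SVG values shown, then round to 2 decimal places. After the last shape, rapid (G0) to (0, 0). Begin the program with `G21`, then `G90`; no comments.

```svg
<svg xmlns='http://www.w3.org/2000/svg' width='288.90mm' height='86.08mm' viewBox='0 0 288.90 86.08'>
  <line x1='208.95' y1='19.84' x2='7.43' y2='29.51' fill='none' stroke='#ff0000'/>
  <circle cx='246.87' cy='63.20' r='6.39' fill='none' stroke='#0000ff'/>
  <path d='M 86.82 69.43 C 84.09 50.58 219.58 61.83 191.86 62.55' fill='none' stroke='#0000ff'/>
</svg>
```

viewBox `0 0 288.90 86.08` with mm width/height → 1 unit = 1 mm. Flip: y_m = 86.08 − y_svg.

**Shape 1** — `<line>` line segment, stroke `#ff0000` → cut (S819, F872). Machine vertices: (208.95,66.24) → (7.43,56.57). Open path.

**Shape 2** — `<circle>` circle, stroke `#0000ff` → engrave (S264, F4088). Machine vertices: (253.26,22.88) → (252.77,25.33) → (251.39,27.40) → (249.32,28.78) → (246.87,29.27) → (244.42,28.78) → (242.35,27.40) → (240.97,25.33) → (240.48,22.88) → (240.97,20.43) → (242.35,18.36) → (244.42,16.98) → (246.87,16.49) → (249.32,16.98) → (251.39,18.36) → (252.77,20.43) → (253.26,22.88). Closed: final G1 returns to the first vertex.

**Shape 3** — `<path>` cubic bezier, stroke `#0000ff` → engrave (S264, F4088). Control points (SVG): P0=(86.82,69.43), P1=(84.09,50.58), P2=(219.58,61.83), P3=(191.86,62.55); sampled at t=k/8. Machine vertices: (86.82,16.65) → (91.69,22.39) → (105.98,25.78) → (126.16,27.30) → (148.71,27.43) → (170.09,26.64) → (186.76,25.41) → (195.19,24.21) → (191.86,23.53). Open path.

G21
G90
G0 X208.95 Y66.24
M3 S819
G01 X7.43 Y56.57 F872
G0 X253.26 Y22.88
M3 S264
G01 X252.77 Y25.33 F4088
G01 X251.39 Y27.40
G01 X249.32 Y28.78
G01 X246.87 Y29.27
G01 X244.42 Y28.78
G01 X242.35 Y27.40
G01 X240.97 Y25.33
G01 X240.48 Y22.88
G01 X240.97 Y20.43
G01 X242.35 Y18.36
G01 X244.42 Y16.98
G01 X246.87 Y16.49
G01 X249.32 Y16.98
G01 X251.39 Y18.36
G01 X252.77 Y20.43
G01 X253.26 Y22.88
G0 X86.82 Y16.65
M3 S264
G01 X91.69 Y22.39 F4088
G01 X105.98 Y25.78
G01 X126.16 Y27.30
G01 X148.71 Y27.43
G01 X170.09 Y26.64
G01 X186.76 Y25.41
G01 X195.19 Y24.21
G01 X191.86 Y23.53
M5
G0 X0.00 Y0.00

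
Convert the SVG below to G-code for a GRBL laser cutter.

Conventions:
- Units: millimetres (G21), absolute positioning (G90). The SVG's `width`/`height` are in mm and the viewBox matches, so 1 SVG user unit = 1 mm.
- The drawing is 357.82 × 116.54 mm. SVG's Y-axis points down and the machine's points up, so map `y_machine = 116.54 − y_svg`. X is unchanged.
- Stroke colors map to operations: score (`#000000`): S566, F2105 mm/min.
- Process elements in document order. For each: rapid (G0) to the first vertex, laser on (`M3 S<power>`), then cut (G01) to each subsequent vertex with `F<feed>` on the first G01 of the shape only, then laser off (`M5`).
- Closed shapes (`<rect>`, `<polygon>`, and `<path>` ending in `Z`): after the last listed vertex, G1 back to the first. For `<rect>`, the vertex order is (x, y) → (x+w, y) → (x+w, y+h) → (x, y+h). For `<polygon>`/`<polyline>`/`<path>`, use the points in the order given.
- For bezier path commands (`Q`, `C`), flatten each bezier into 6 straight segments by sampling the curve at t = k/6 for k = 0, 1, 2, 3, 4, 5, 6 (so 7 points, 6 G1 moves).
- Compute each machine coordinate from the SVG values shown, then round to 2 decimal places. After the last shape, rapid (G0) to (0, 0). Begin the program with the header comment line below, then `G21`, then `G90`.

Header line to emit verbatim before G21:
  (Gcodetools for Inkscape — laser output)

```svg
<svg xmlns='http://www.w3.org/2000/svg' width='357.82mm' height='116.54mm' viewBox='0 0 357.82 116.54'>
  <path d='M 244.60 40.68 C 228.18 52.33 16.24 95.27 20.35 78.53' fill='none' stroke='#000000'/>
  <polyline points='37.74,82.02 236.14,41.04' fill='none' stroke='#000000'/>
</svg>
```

1 u = 1 mm; y_m = 116.54 − y.

[1] `<path>` cubic bezier, #000000→score S566 F2105: (244.60,75.86) → (222.00,67.85) → (178.25,57.15) → (124.78,46.29) → (73.01,37.79) → (34.39,34.19) → (20.35,38.01)

[2] `<polyline>` line segment, #000000→score S566 F2105: (37.74,34.52) → (236.14,75.50)

(Gcodetools for Inkscape — laser output)
G21
G90
G0 X244.60 Y75.86
M3 S566
G01 X222.00 Y67.85 F2105
G01 X178.25 Y57.15
G01 X124.78 Y46.29
G01 X73.01 Y37.79
G01 X34.39 Y34.19
G01 X20.35 Y38.01
M5
G0 X37.74 Y34.52
M3 S566
G01 X236.14 Y75.50 F2105
M5
G0 X0.00 Y0.00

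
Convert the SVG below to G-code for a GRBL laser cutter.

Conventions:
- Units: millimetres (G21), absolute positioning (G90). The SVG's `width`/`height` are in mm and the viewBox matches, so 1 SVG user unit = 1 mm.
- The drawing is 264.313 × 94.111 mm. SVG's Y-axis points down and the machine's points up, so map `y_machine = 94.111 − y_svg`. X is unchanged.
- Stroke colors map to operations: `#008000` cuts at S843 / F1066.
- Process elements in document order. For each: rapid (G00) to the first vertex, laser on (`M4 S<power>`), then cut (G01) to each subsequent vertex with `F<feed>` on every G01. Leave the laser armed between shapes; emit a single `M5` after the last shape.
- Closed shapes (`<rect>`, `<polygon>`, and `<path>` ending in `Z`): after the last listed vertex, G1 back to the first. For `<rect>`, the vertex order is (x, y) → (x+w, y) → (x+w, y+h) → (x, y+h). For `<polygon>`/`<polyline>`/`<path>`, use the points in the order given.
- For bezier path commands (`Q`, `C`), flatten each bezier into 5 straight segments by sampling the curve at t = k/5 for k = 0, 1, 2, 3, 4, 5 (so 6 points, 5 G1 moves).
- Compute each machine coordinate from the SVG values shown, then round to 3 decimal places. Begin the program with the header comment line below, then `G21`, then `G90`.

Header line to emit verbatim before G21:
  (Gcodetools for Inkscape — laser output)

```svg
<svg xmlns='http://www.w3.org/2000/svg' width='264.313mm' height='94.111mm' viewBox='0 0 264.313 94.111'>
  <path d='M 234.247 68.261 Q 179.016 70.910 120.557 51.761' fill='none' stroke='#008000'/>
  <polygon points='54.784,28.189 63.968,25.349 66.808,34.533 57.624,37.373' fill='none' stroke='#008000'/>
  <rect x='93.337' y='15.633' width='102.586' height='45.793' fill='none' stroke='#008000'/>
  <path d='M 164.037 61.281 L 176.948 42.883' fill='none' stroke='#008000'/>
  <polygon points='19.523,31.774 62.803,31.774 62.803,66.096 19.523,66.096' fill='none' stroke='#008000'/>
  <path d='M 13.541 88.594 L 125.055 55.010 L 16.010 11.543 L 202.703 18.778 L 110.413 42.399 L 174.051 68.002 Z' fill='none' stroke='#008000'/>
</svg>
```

(Gcodetools for Inkscape — laser output)
G21
G90
G00 X234.247 Y25.850
M4 S843
G01 X212.025 Y25.662 F1066
G01 X189.546 Y27.218 F1066
G01 X166.808 Y30.518 F1066
G01 X143.811 Y35.562 F1066
G01 X120.557 Y42.350 F1066
G00 X54.784 Y65.922
M4 S843
G01 X63.968 Y68.762 F1066
G01 X66.808 Y59.578 F1066
G01 X57.624 Y56.738 F1066
G01 X54.784 Y65.922 F1066
G00 X93.337 Y78.478
M4 S843
G01 X195.923 Y78.478 F1066
G01 X195.923 Y32.685 F1066
G01 X93.337 Y32.685 F1066
G01 X93.337 Y78.478 F1066
G00 X164.037 Y32.830
M4 S843
G01 X176.948 Y51.228 F1066
G00 X19.523 Y62.337
M4 S843
G01 X62.803 Y62.337 F1066
G01 X62.803 Y28.015 F1066
G01 X19.523 Y28.015 F1066
G01 X19.523 Y62.337 F1066
G00 X13.541 Y5.517
M4 S843
G01 X125.055 Y39.101 F1066
G01 X16.010 Y82.568 F1066
G01 X202.703 Y75.333 F1066
G01 X110.413 Y51.712 F1066
G01 X174.051 Y26.109 F1066
G01 X13.541 Y5.517 F1066
M5

viewBox `0 0 264.313 94.111` with mm width/height → 1 unit = 1 mm. Flip: y_m = 94.111 − y_svg.

**Shape 1** — `<path>` quadratic bezier, stroke `#008000` → cut (S843, F1066). Control points (SVG): P0=(234.247,68.261), P1=(179.016,70.910), P2=(120.557,51.761); sampled at t=k/5. Machine vertices: (234.247,25.850) → (212.025,25.662) → (189.546,27.218) → (166.808,30.518) → (143.811,35.562) → (120.557,42.350). Open path.

**Shape 2** — `<polygon>` regular polygon, stroke `#008000` → cut (S843, F1066). Machine vertices: (54.784,65.922) → (63.968,68.762) → (66.808,59.578) → (57.624,56.738) → (54.784,65.922). Closed: final G1 returns to the first vertex.

**Shape 3** — `<rect>` rectangle, stroke `#008000` → cut (S843, F1066). Machine vertices: (93.337,78.478) → (195.923,78.478) → (195.923,32.685) → (93.337,32.685) → (93.337,78.478). Closed: final G1 returns to the first vertex.

**Shape 4** — `<path>` line segment, stroke `#008000` → cut (S843, F1066). Machine vertices: (164.037,32.830) → (176.948,51.228). Open path.

**Shape 5** — `<polygon>` rectangle, stroke `#008000` → cut (S843, F1066). Machine vertices: (19.523,62.337) → (62.803,62.337) → (62.803,28.015) → (19.523,28.015) → (19.523,62.337). Closed: final G1 returns to the first vertex.

**Shape 6** — `<path>` closed polygon, stroke `#008000` → cut (S843, F1066). Machine vertices: (13.541,5.517) → (125.055,39.101) → (16.010,82.568) → (202.703,75.333) → (110.413,51.712) → (174.051,26.109) → (13.541,5.517). Closed: final G1 returns to the first vertex.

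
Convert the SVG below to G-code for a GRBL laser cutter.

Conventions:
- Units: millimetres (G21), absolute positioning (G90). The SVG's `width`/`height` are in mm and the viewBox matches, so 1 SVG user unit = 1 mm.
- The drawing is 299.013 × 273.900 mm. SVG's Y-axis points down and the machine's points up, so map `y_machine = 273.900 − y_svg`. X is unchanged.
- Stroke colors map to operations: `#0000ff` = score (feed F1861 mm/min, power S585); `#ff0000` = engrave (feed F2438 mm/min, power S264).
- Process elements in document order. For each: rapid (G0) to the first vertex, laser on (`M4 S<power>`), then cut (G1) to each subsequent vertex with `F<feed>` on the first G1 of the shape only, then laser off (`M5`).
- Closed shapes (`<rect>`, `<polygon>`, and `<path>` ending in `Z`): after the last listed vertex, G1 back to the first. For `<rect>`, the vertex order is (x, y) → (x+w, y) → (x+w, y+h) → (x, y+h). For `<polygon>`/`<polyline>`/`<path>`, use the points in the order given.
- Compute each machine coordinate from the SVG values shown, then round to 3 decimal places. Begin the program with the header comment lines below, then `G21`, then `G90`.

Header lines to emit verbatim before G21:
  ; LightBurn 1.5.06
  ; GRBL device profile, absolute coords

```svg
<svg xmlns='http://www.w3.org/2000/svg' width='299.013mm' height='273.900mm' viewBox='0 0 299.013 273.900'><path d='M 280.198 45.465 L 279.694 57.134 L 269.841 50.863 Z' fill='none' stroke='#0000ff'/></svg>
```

; LightBurn 1.5.06
; GRBL device profile, absolute coords
G21
G90
G0 X280.198 Y228.435
M4 S585
G1 X279.694 Y216.766 F1861
G1 X269.841 Y223.037
G1 X280.198 Y228.435
M5

Since the viewBox matches the mm dimensions, user units are millimetres directly. The only transform is the Y-flip y_m = 273.900 − y_svg.

Shape 1 is a regular polygon drawn with `<path>`. Its stroke #0000ff means score at S585, F1861. After flipping Y the toolpath is (280.198,228.435) → (279.694,216.766) → (269.841,223.037) → (280.198,228.435), returning to the start.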